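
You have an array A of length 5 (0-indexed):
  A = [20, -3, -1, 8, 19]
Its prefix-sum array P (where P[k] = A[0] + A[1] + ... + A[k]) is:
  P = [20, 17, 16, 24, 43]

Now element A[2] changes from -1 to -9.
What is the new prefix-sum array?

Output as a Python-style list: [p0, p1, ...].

Answer: [20, 17, 8, 16, 35]

Derivation:
Change: A[2] -1 -> -9, delta = -8
P[k] for k < 2: unchanged (A[2] not included)
P[k] for k >= 2: shift by delta = -8
  P[0] = 20 + 0 = 20
  P[1] = 17 + 0 = 17
  P[2] = 16 + -8 = 8
  P[3] = 24 + -8 = 16
  P[4] = 43 + -8 = 35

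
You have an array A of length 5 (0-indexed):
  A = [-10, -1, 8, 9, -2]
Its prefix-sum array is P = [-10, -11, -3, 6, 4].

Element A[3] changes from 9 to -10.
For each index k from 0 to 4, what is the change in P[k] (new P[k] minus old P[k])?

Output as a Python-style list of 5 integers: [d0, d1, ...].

Element change: A[3] 9 -> -10, delta = -19
For k < 3: P[k] unchanged, delta_P[k] = 0
For k >= 3: P[k] shifts by exactly -19
Delta array: [0, 0, 0, -19, -19]

Answer: [0, 0, 0, -19, -19]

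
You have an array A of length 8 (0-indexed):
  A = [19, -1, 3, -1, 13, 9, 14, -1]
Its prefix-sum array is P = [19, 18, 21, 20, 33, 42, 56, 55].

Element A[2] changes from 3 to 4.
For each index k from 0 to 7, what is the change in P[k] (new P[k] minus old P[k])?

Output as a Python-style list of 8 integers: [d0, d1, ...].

Answer: [0, 0, 1, 1, 1, 1, 1, 1]

Derivation:
Element change: A[2] 3 -> 4, delta = 1
For k < 2: P[k] unchanged, delta_P[k] = 0
For k >= 2: P[k] shifts by exactly 1
Delta array: [0, 0, 1, 1, 1, 1, 1, 1]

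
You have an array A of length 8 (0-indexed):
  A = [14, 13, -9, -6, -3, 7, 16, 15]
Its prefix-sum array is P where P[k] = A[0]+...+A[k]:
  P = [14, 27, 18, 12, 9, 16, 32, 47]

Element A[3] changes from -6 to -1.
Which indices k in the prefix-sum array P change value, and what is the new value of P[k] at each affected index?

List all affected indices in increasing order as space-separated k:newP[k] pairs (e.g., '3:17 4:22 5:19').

Answer: 3:17 4:14 5:21 6:37 7:52

Derivation:
P[k] = A[0] + ... + A[k]
P[k] includes A[3] iff k >= 3
Affected indices: 3, 4, ..., 7; delta = 5
  P[3]: 12 + 5 = 17
  P[4]: 9 + 5 = 14
  P[5]: 16 + 5 = 21
  P[6]: 32 + 5 = 37
  P[7]: 47 + 5 = 52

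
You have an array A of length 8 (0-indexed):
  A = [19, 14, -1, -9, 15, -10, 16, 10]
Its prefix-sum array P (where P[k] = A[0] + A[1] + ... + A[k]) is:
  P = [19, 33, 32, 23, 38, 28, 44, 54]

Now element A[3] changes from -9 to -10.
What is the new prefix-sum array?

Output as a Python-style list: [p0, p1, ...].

Change: A[3] -9 -> -10, delta = -1
P[k] for k < 3: unchanged (A[3] not included)
P[k] for k >= 3: shift by delta = -1
  P[0] = 19 + 0 = 19
  P[1] = 33 + 0 = 33
  P[2] = 32 + 0 = 32
  P[3] = 23 + -1 = 22
  P[4] = 38 + -1 = 37
  P[5] = 28 + -1 = 27
  P[6] = 44 + -1 = 43
  P[7] = 54 + -1 = 53

Answer: [19, 33, 32, 22, 37, 27, 43, 53]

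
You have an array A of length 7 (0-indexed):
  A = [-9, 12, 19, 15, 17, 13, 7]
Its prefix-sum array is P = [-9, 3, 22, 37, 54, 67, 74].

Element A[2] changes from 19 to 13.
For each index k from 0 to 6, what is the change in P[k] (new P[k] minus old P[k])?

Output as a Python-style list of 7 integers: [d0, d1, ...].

Answer: [0, 0, -6, -6, -6, -6, -6]

Derivation:
Element change: A[2] 19 -> 13, delta = -6
For k < 2: P[k] unchanged, delta_P[k] = 0
For k >= 2: P[k] shifts by exactly -6
Delta array: [0, 0, -6, -6, -6, -6, -6]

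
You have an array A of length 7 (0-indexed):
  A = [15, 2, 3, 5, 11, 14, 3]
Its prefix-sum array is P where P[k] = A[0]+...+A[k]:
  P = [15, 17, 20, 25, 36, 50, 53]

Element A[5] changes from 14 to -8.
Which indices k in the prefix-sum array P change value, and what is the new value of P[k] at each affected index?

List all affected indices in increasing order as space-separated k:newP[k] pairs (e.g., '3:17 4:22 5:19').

Answer: 5:28 6:31

Derivation:
P[k] = A[0] + ... + A[k]
P[k] includes A[5] iff k >= 5
Affected indices: 5, 6, ..., 6; delta = -22
  P[5]: 50 + -22 = 28
  P[6]: 53 + -22 = 31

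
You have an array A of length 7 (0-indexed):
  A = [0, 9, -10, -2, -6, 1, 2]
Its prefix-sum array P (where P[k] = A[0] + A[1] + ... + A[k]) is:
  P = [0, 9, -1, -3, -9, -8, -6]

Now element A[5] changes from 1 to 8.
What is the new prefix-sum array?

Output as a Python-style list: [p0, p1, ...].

Change: A[5] 1 -> 8, delta = 7
P[k] for k < 5: unchanged (A[5] not included)
P[k] for k >= 5: shift by delta = 7
  P[0] = 0 + 0 = 0
  P[1] = 9 + 0 = 9
  P[2] = -1 + 0 = -1
  P[3] = -3 + 0 = -3
  P[4] = -9 + 0 = -9
  P[5] = -8 + 7 = -1
  P[6] = -6 + 7 = 1

Answer: [0, 9, -1, -3, -9, -1, 1]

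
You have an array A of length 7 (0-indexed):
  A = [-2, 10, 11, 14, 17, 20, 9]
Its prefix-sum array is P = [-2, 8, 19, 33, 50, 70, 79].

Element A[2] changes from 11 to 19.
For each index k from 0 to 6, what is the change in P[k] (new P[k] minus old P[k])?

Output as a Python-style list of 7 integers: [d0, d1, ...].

Answer: [0, 0, 8, 8, 8, 8, 8]

Derivation:
Element change: A[2] 11 -> 19, delta = 8
For k < 2: P[k] unchanged, delta_P[k] = 0
For k >= 2: P[k] shifts by exactly 8
Delta array: [0, 0, 8, 8, 8, 8, 8]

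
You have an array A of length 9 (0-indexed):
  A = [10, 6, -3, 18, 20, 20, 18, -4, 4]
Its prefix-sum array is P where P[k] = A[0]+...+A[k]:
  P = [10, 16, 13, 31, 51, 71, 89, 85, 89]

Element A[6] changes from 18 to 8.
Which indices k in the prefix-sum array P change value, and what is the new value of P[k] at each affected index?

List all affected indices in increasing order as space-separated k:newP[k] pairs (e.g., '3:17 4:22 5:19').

Answer: 6:79 7:75 8:79

Derivation:
P[k] = A[0] + ... + A[k]
P[k] includes A[6] iff k >= 6
Affected indices: 6, 7, ..., 8; delta = -10
  P[6]: 89 + -10 = 79
  P[7]: 85 + -10 = 75
  P[8]: 89 + -10 = 79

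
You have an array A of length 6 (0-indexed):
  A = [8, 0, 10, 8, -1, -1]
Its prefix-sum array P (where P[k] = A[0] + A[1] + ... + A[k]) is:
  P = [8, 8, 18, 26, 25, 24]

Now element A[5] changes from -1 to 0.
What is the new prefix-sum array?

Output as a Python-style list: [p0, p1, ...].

Change: A[5] -1 -> 0, delta = 1
P[k] for k < 5: unchanged (A[5] not included)
P[k] for k >= 5: shift by delta = 1
  P[0] = 8 + 0 = 8
  P[1] = 8 + 0 = 8
  P[2] = 18 + 0 = 18
  P[3] = 26 + 0 = 26
  P[4] = 25 + 0 = 25
  P[5] = 24 + 1 = 25

Answer: [8, 8, 18, 26, 25, 25]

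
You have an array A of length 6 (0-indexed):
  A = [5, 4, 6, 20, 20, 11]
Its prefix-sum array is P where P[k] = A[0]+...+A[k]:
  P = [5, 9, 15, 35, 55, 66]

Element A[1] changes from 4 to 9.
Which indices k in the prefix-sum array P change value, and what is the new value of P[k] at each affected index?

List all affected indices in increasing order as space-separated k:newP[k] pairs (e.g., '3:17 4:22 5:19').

Answer: 1:14 2:20 3:40 4:60 5:71

Derivation:
P[k] = A[0] + ... + A[k]
P[k] includes A[1] iff k >= 1
Affected indices: 1, 2, ..., 5; delta = 5
  P[1]: 9 + 5 = 14
  P[2]: 15 + 5 = 20
  P[3]: 35 + 5 = 40
  P[4]: 55 + 5 = 60
  P[5]: 66 + 5 = 71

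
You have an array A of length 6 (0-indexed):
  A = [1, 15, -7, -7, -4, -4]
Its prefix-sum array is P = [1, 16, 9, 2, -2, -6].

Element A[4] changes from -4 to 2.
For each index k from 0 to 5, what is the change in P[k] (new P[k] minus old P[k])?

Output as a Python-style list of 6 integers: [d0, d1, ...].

Answer: [0, 0, 0, 0, 6, 6]

Derivation:
Element change: A[4] -4 -> 2, delta = 6
For k < 4: P[k] unchanged, delta_P[k] = 0
For k >= 4: P[k] shifts by exactly 6
Delta array: [0, 0, 0, 0, 6, 6]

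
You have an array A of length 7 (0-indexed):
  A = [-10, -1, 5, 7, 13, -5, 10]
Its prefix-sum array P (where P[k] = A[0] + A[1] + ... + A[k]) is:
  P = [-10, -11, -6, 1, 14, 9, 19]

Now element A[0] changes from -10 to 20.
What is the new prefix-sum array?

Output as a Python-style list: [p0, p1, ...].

Change: A[0] -10 -> 20, delta = 30
P[k] for k < 0: unchanged (A[0] not included)
P[k] for k >= 0: shift by delta = 30
  P[0] = -10 + 30 = 20
  P[1] = -11 + 30 = 19
  P[2] = -6 + 30 = 24
  P[3] = 1 + 30 = 31
  P[4] = 14 + 30 = 44
  P[5] = 9 + 30 = 39
  P[6] = 19 + 30 = 49

Answer: [20, 19, 24, 31, 44, 39, 49]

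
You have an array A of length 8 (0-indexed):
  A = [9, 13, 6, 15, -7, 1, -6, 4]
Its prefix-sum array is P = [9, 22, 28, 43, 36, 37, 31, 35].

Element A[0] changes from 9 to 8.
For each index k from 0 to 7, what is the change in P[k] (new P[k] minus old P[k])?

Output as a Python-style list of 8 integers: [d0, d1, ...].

Answer: [-1, -1, -1, -1, -1, -1, -1, -1]

Derivation:
Element change: A[0] 9 -> 8, delta = -1
For k < 0: P[k] unchanged, delta_P[k] = 0
For k >= 0: P[k] shifts by exactly -1
Delta array: [-1, -1, -1, -1, -1, -1, -1, -1]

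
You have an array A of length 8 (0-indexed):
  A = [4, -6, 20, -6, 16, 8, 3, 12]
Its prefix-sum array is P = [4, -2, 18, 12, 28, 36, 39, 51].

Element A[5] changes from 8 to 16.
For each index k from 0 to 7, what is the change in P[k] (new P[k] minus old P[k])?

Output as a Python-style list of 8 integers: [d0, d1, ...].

Element change: A[5] 8 -> 16, delta = 8
For k < 5: P[k] unchanged, delta_P[k] = 0
For k >= 5: P[k] shifts by exactly 8
Delta array: [0, 0, 0, 0, 0, 8, 8, 8]

Answer: [0, 0, 0, 0, 0, 8, 8, 8]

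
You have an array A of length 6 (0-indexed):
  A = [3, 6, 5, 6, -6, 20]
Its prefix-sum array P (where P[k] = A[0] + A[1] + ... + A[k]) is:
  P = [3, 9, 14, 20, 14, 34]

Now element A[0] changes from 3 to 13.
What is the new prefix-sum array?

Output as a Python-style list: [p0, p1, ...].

Answer: [13, 19, 24, 30, 24, 44]

Derivation:
Change: A[0] 3 -> 13, delta = 10
P[k] for k < 0: unchanged (A[0] not included)
P[k] for k >= 0: shift by delta = 10
  P[0] = 3 + 10 = 13
  P[1] = 9 + 10 = 19
  P[2] = 14 + 10 = 24
  P[3] = 20 + 10 = 30
  P[4] = 14 + 10 = 24
  P[5] = 34 + 10 = 44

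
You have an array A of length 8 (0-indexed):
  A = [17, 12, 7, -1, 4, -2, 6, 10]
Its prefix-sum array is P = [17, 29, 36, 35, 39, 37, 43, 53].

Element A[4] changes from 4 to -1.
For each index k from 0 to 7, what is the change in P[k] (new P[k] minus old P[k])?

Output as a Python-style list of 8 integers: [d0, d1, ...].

Answer: [0, 0, 0, 0, -5, -5, -5, -5]

Derivation:
Element change: A[4] 4 -> -1, delta = -5
For k < 4: P[k] unchanged, delta_P[k] = 0
For k >= 4: P[k] shifts by exactly -5
Delta array: [0, 0, 0, 0, -5, -5, -5, -5]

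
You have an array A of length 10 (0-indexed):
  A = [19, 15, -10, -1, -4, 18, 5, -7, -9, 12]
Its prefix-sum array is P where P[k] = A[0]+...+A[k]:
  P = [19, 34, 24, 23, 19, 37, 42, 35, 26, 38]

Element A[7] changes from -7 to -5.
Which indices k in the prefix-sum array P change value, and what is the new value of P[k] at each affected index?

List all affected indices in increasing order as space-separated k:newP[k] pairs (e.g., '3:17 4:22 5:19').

P[k] = A[0] + ... + A[k]
P[k] includes A[7] iff k >= 7
Affected indices: 7, 8, ..., 9; delta = 2
  P[7]: 35 + 2 = 37
  P[8]: 26 + 2 = 28
  P[9]: 38 + 2 = 40

Answer: 7:37 8:28 9:40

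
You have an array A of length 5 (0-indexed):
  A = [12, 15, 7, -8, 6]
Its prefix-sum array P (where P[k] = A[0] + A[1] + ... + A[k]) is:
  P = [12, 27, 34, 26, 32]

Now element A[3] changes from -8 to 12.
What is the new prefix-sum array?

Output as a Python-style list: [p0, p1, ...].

Answer: [12, 27, 34, 46, 52]

Derivation:
Change: A[3] -8 -> 12, delta = 20
P[k] for k < 3: unchanged (A[3] not included)
P[k] for k >= 3: shift by delta = 20
  P[0] = 12 + 0 = 12
  P[1] = 27 + 0 = 27
  P[2] = 34 + 0 = 34
  P[3] = 26 + 20 = 46
  P[4] = 32 + 20 = 52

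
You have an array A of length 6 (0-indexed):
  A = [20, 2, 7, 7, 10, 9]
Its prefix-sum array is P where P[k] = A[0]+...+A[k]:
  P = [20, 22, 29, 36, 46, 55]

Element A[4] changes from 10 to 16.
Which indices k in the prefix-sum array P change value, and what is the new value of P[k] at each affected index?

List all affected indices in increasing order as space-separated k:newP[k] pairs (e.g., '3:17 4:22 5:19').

P[k] = A[0] + ... + A[k]
P[k] includes A[4] iff k >= 4
Affected indices: 4, 5, ..., 5; delta = 6
  P[4]: 46 + 6 = 52
  P[5]: 55 + 6 = 61

Answer: 4:52 5:61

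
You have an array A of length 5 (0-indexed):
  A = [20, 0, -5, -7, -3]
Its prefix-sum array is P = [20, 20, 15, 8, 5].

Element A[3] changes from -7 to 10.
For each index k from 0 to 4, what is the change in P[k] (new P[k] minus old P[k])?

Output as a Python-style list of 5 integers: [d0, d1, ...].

Element change: A[3] -7 -> 10, delta = 17
For k < 3: P[k] unchanged, delta_P[k] = 0
For k >= 3: P[k] shifts by exactly 17
Delta array: [0, 0, 0, 17, 17]

Answer: [0, 0, 0, 17, 17]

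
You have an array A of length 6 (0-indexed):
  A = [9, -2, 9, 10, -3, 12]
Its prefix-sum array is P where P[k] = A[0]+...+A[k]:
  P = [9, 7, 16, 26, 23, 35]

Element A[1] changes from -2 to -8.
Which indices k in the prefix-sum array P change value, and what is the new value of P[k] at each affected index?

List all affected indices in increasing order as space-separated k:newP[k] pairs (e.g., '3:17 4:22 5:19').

P[k] = A[0] + ... + A[k]
P[k] includes A[1] iff k >= 1
Affected indices: 1, 2, ..., 5; delta = -6
  P[1]: 7 + -6 = 1
  P[2]: 16 + -6 = 10
  P[3]: 26 + -6 = 20
  P[4]: 23 + -6 = 17
  P[5]: 35 + -6 = 29

Answer: 1:1 2:10 3:20 4:17 5:29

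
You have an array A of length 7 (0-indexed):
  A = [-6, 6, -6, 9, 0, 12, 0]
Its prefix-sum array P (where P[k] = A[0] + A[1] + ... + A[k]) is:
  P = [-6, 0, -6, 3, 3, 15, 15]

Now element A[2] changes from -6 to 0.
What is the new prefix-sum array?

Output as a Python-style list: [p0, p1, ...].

Answer: [-6, 0, 0, 9, 9, 21, 21]

Derivation:
Change: A[2] -6 -> 0, delta = 6
P[k] for k < 2: unchanged (A[2] not included)
P[k] for k >= 2: shift by delta = 6
  P[0] = -6 + 0 = -6
  P[1] = 0 + 0 = 0
  P[2] = -6 + 6 = 0
  P[3] = 3 + 6 = 9
  P[4] = 3 + 6 = 9
  P[5] = 15 + 6 = 21
  P[6] = 15 + 6 = 21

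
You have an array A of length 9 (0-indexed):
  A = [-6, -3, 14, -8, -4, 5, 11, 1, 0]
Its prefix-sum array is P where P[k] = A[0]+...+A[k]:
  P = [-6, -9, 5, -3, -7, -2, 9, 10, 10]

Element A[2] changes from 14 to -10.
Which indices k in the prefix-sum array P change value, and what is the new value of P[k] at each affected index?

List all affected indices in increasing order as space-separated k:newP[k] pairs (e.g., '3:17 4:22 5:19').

Answer: 2:-19 3:-27 4:-31 5:-26 6:-15 7:-14 8:-14

Derivation:
P[k] = A[0] + ... + A[k]
P[k] includes A[2] iff k >= 2
Affected indices: 2, 3, ..., 8; delta = -24
  P[2]: 5 + -24 = -19
  P[3]: -3 + -24 = -27
  P[4]: -7 + -24 = -31
  P[5]: -2 + -24 = -26
  P[6]: 9 + -24 = -15
  P[7]: 10 + -24 = -14
  P[8]: 10 + -24 = -14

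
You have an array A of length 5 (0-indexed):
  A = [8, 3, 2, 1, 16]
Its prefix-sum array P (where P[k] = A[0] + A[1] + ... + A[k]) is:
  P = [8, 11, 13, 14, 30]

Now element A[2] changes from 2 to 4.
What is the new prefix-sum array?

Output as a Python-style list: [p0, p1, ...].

Answer: [8, 11, 15, 16, 32]

Derivation:
Change: A[2] 2 -> 4, delta = 2
P[k] for k < 2: unchanged (A[2] not included)
P[k] for k >= 2: shift by delta = 2
  P[0] = 8 + 0 = 8
  P[1] = 11 + 0 = 11
  P[2] = 13 + 2 = 15
  P[3] = 14 + 2 = 16
  P[4] = 30 + 2 = 32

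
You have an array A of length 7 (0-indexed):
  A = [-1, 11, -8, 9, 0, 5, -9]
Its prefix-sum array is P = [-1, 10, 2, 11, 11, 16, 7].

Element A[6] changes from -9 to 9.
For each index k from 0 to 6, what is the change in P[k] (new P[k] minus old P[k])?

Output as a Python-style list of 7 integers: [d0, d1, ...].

Answer: [0, 0, 0, 0, 0, 0, 18]

Derivation:
Element change: A[6] -9 -> 9, delta = 18
For k < 6: P[k] unchanged, delta_P[k] = 0
For k >= 6: P[k] shifts by exactly 18
Delta array: [0, 0, 0, 0, 0, 0, 18]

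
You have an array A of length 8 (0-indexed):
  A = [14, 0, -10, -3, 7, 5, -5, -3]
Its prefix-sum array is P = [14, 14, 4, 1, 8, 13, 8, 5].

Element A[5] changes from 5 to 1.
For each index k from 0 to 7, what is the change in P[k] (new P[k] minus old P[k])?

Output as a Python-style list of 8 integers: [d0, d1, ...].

Answer: [0, 0, 0, 0, 0, -4, -4, -4]

Derivation:
Element change: A[5] 5 -> 1, delta = -4
For k < 5: P[k] unchanged, delta_P[k] = 0
For k >= 5: P[k] shifts by exactly -4
Delta array: [0, 0, 0, 0, 0, -4, -4, -4]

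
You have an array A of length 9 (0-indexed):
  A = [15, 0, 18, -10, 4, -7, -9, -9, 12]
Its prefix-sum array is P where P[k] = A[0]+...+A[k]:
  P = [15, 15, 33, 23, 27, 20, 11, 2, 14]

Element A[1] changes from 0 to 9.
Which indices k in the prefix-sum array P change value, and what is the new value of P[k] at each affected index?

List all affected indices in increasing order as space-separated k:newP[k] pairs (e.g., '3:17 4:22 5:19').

Answer: 1:24 2:42 3:32 4:36 5:29 6:20 7:11 8:23

Derivation:
P[k] = A[0] + ... + A[k]
P[k] includes A[1] iff k >= 1
Affected indices: 1, 2, ..., 8; delta = 9
  P[1]: 15 + 9 = 24
  P[2]: 33 + 9 = 42
  P[3]: 23 + 9 = 32
  P[4]: 27 + 9 = 36
  P[5]: 20 + 9 = 29
  P[6]: 11 + 9 = 20
  P[7]: 2 + 9 = 11
  P[8]: 14 + 9 = 23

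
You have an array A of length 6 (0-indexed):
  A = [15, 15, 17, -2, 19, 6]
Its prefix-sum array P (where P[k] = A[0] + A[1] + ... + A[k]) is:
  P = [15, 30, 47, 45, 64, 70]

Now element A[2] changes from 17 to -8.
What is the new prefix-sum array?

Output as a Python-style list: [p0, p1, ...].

Answer: [15, 30, 22, 20, 39, 45]

Derivation:
Change: A[2] 17 -> -8, delta = -25
P[k] for k < 2: unchanged (A[2] not included)
P[k] for k >= 2: shift by delta = -25
  P[0] = 15 + 0 = 15
  P[1] = 30 + 0 = 30
  P[2] = 47 + -25 = 22
  P[3] = 45 + -25 = 20
  P[4] = 64 + -25 = 39
  P[5] = 70 + -25 = 45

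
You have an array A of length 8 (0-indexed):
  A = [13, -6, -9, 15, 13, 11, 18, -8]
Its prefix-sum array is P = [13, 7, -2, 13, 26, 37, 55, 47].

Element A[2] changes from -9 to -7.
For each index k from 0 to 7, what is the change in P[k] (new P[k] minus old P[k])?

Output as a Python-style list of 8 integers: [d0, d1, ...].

Answer: [0, 0, 2, 2, 2, 2, 2, 2]

Derivation:
Element change: A[2] -9 -> -7, delta = 2
For k < 2: P[k] unchanged, delta_P[k] = 0
For k >= 2: P[k] shifts by exactly 2
Delta array: [0, 0, 2, 2, 2, 2, 2, 2]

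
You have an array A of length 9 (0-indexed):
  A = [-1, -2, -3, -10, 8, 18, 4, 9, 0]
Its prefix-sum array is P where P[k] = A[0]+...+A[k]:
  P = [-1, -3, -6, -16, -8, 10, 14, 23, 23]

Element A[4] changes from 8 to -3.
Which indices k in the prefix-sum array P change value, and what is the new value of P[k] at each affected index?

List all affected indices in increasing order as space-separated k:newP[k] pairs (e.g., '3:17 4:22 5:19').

P[k] = A[0] + ... + A[k]
P[k] includes A[4] iff k >= 4
Affected indices: 4, 5, ..., 8; delta = -11
  P[4]: -8 + -11 = -19
  P[5]: 10 + -11 = -1
  P[6]: 14 + -11 = 3
  P[7]: 23 + -11 = 12
  P[8]: 23 + -11 = 12

Answer: 4:-19 5:-1 6:3 7:12 8:12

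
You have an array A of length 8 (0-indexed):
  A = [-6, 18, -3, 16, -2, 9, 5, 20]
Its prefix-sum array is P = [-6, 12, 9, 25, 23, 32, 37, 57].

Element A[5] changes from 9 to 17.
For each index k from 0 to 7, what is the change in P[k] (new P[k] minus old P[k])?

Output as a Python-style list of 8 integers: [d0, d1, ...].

Element change: A[5] 9 -> 17, delta = 8
For k < 5: P[k] unchanged, delta_P[k] = 0
For k >= 5: P[k] shifts by exactly 8
Delta array: [0, 0, 0, 0, 0, 8, 8, 8]

Answer: [0, 0, 0, 0, 0, 8, 8, 8]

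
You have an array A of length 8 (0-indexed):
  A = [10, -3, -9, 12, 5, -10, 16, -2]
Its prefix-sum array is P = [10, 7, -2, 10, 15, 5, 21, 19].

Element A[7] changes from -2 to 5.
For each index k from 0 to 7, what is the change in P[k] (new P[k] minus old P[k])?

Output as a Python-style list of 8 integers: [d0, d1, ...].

Answer: [0, 0, 0, 0, 0, 0, 0, 7]

Derivation:
Element change: A[7] -2 -> 5, delta = 7
For k < 7: P[k] unchanged, delta_P[k] = 0
For k >= 7: P[k] shifts by exactly 7
Delta array: [0, 0, 0, 0, 0, 0, 0, 7]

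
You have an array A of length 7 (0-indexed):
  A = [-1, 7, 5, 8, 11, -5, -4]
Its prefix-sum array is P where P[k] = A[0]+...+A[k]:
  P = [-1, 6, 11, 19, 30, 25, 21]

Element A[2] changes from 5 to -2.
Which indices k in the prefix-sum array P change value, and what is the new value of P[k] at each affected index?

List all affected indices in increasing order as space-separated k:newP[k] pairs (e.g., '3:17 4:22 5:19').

Answer: 2:4 3:12 4:23 5:18 6:14

Derivation:
P[k] = A[0] + ... + A[k]
P[k] includes A[2] iff k >= 2
Affected indices: 2, 3, ..., 6; delta = -7
  P[2]: 11 + -7 = 4
  P[3]: 19 + -7 = 12
  P[4]: 30 + -7 = 23
  P[5]: 25 + -7 = 18
  P[6]: 21 + -7 = 14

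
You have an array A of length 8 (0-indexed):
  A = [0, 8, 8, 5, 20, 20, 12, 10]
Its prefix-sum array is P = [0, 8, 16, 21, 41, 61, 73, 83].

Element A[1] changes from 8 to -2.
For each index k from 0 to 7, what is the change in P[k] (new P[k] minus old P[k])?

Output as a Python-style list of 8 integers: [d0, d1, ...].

Answer: [0, -10, -10, -10, -10, -10, -10, -10]

Derivation:
Element change: A[1] 8 -> -2, delta = -10
For k < 1: P[k] unchanged, delta_P[k] = 0
For k >= 1: P[k] shifts by exactly -10
Delta array: [0, -10, -10, -10, -10, -10, -10, -10]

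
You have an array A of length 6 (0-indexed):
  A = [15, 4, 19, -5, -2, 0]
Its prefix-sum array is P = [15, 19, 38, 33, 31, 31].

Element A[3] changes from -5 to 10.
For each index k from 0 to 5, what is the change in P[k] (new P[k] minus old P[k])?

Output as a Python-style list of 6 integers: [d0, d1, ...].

Answer: [0, 0, 0, 15, 15, 15]

Derivation:
Element change: A[3] -5 -> 10, delta = 15
For k < 3: P[k] unchanged, delta_P[k] = 0
For k >= 3: P[k] shifts by exactly 15
Delta array: [0, 0, 0, 15, 15, 15]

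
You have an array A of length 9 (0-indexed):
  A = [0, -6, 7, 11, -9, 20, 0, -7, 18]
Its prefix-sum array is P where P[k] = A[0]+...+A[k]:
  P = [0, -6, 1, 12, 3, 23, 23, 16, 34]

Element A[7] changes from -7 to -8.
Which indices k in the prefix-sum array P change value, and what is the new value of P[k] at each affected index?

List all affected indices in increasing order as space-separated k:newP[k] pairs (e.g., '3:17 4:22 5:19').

Answer: 7:15 8:33

Derivation:
P[k] = A[0] + ... + A[k]
P[k] includes A[7] iff k >= 7
Affected indices: 7, 8, ..., 8; delta = -1
  P[7]: 16 + -1 = 15
  P[8]: 34 + -1 = 33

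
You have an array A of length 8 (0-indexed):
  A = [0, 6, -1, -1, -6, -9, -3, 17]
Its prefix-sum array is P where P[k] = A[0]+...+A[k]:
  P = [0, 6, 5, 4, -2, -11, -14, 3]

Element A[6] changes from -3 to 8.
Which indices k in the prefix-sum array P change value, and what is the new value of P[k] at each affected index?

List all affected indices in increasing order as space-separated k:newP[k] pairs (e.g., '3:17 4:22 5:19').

P[k] = A[0] + ... + A[k]
P[k] includes A[6] iff k >= 6
Affected indices: 6, 7, ..., 7; delta = 11
  P[6]: -14 + 11 = -3
  P[7]: 3 + 11 = 14

Answer: 6:-3 7:14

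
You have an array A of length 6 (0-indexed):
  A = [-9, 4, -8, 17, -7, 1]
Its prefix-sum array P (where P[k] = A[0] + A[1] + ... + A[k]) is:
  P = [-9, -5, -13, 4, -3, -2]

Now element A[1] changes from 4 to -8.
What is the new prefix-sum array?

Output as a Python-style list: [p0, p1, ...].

Change: A[1] 4 -> -8, delta = -12
P[k] for k < 1: unchanged (A[1] not included)
P[k] for k >= 1: shift by delta = -12
  P[0] = -9 + 0 = -9
  P[1] = -5 + -12 = -17
  P[2] = -13 + -12 = -25
  P[3] = 4 + -12 = -8
  P[4] = -3 + -12 = -15
  P[5] = -2 + -12 = -14

Answer: [-9, -17, -25, -8, -15, -14]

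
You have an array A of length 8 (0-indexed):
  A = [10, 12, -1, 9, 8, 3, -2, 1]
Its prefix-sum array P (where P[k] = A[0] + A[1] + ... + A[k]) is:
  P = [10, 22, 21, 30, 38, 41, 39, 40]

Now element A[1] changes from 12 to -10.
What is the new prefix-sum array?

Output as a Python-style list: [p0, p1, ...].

Change: A[1] 12 -> -10, delta = -22
P[k] for k < 1: unchanged (A[1] not included)
P[k] for k >= 1: shift by delta = -22
  P[0] = 10 + 0 = 10
  P[1] = 22 + -22 = 0
  P[2] = 21 + -22 = -1
  P[3] = 30 + -22 = 8
  P[4] = 38 + -22 = 16
  P[5] = 41 + -22 = 19
  P[6] = 39 + -22 = 17
  P[7] = 40 + -22 = 18

Answer: [10, 0, -1, 8, 16, 19, 17, 18]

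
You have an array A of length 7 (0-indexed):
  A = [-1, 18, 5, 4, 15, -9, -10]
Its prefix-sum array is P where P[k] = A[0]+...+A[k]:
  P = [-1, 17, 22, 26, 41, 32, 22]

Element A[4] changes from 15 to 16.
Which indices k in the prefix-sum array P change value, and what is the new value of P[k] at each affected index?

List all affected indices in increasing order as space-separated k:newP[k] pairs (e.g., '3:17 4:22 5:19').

Answer: 4:42 5:33 6:23

Derivation:
P[k] = A[0] + ... + A[k]
P[k] includes A[4] iff k >= 4
Affected indices: 4, 5, ..., 6; delta = 1
  P[4]: 41 + 1 = 42
  P[5]: 32 + 1 = 33
  P[6]: 22 + 1 = 23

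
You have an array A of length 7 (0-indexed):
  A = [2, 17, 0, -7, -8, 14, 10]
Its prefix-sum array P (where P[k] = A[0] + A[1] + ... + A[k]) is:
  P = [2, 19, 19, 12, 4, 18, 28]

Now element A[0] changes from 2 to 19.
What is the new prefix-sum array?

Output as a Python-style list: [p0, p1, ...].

Change: A[0] 2 -> 19, delta = 17
P[k] for k < 0: unchanged (A[0] not included)
P[k] for k >= 0: shift by delta = 17
  P[0] = 2 + 17 = 19
  P[1] = 19 + 17 = 36
  P[2] = 19 + 17 = 36
  P[3] = 12 + 17 = 29
  P[4] = 4 + 17 = 21
  P[5] = 18 + 17 = 35
  P[6] = 28 + 17 = 45

Answer: [19, 36, 36, 29, 21, 35, 45]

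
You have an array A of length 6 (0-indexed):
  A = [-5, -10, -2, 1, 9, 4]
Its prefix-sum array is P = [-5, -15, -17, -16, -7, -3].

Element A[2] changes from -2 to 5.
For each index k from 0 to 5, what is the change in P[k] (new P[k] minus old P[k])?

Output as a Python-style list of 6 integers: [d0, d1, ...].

Element change: A[2] -2 -> 5, delta = 7
For k < 2: P[k] unchanged, delta_P[k] = 0
For k >= 2: P[k] shifts by exactly 7
Delta array: [0, 0, 7, 7, 7, 7]

Answer: [0, 0, 7, 7, 7, 7]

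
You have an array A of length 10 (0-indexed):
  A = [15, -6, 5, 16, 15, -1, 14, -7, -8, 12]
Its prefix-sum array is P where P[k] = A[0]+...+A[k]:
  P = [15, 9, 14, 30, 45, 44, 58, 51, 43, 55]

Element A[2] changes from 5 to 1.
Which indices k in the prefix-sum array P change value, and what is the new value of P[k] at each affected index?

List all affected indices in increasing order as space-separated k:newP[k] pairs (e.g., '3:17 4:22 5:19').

P[k] = A[0] + ... + A[k]
P[k] includes A[2] iff k >= 2
Affected indices: 2, 3, ..., 9; delta = -4
  P[2]: 14 + -4 = 10
  P[3]: 30 + -4 = 26
  P[4]: 45 + -4 = 41
  P[5]: 44 + -4 = 40
  P[6]: 58 + -4 = 54
  P[7]: 51 + -4 = 47
  P[8]: 43 + -4 = 39
  P[9]: 55 + -4 = 51

Answer: 2:10 3:26 4:41 5:40 6:54 7:47 8:39 9:51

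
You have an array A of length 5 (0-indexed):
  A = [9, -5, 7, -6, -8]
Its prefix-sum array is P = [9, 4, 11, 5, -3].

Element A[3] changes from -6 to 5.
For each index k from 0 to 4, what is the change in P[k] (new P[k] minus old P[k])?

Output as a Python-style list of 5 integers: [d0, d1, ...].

Element change: A[3] -6 -> 5, delta = 11
For k < 3: P[k] unchanged, delta_P[k] = 0
For k >= 3: P[k] shifts by exactly 11
Delta array: [0, 0, 0, 11, 11]

Answer: [0, 0, 0, 11, 11]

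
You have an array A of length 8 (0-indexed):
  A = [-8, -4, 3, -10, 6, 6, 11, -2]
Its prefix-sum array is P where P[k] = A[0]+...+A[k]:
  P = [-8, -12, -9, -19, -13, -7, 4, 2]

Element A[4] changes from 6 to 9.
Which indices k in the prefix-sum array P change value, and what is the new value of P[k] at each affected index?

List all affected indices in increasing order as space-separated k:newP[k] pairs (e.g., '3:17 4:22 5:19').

Answer: 4:-10 5:-4 6:7 7:5

Derivation:
P[k] = A[0] + ... + A[k]
P[k] includes A[4] iff k >= 4
Affected indices: 4, 5, ..., 7; delta = 3
  P[4]: -13 + 3 = -10
  P[5]: -7 + 3 = -4
  P[6]: 4 + 3 = 7
  P[7]: 2 + 3 = 5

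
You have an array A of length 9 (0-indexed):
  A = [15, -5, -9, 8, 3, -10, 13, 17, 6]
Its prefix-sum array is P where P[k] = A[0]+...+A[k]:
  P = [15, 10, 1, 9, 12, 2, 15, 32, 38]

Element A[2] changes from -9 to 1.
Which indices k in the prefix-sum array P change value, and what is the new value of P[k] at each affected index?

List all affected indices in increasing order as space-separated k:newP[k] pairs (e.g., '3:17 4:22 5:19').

Answer: 2:11 3:19 4:22 5:12 6:25 7:42 8:48

Derivation:
P[k] = A[0] + ... + A[k]
P[k] includes A[2] iff k >= 2
Affected indices: 2, 3, ..., 8; delta = 10
  P[2]: 1 + 10 = 11
  P[3]: 9 + 10 = 19
  P[4]: 12 + 10 = 22
  P[5]: 2 + 10 = 12
  P[6]: 15 + 10 = 25
  P[7]: 32 + 10 = 42
  P[8]: 38 + 10 = 48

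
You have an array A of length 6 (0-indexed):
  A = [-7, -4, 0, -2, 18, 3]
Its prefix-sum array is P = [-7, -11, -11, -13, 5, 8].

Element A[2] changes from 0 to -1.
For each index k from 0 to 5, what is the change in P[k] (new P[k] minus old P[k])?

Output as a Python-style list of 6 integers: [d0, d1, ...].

Answer: [0, 0, -1, -1, -1, -1]

Derivation:
Element change: A[2] 0 -> -1, delta = -1
For k < 2: P[k] unchanged, delta_P[k] = 0
For k >= 2: P[k] shifts by exactly -1
Delta array: [0, 0, -1, -1, -1, -1]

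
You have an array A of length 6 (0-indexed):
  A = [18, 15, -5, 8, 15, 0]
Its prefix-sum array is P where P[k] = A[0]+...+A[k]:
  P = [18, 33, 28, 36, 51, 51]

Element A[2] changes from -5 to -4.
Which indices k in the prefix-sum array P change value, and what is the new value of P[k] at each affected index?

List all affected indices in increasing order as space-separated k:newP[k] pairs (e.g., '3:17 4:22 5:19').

P[k] = A[0] + ... + A[k]
P[k] includes A[2] iff k >= 2
Affected indices: 2, 3, ..., 5; delta = 1
  P[2]: 28 + 1 = 29
  P[3]: 36 + 1 = 37
  P[4]: 51 + 1 = 52
  P[5]: 51 + 1 = 52

Answer: 2:29 3:37 4:52 5:52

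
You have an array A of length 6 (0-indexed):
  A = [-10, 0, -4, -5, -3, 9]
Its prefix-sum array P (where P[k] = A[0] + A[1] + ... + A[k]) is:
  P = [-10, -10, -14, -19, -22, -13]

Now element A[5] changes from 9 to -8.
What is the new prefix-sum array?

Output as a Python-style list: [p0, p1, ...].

Change: A[5] 9 -> -8, delta = -17
P[k] for k < 5: unchanged (A[5] not included)
P[k] for k >= 5: shift by delta = -17
  P[0] = -10 + 0 = -10
  P[1] = -10 + 0 = -10
  P[2] = -14 + 0 = -14
  P[3] = -19 + 0 = -19
  P[4] = -22 + 0 = -22
  P[5] = -13 + -17 = -30

Answer: [-10, -10, -14, -19, -22, -30]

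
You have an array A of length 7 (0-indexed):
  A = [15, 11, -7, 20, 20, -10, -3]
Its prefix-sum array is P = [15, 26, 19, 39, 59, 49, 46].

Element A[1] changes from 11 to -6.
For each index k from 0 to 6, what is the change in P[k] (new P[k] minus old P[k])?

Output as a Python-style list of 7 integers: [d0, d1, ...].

Answer: [0, -17, -17, -17, -17, -17, -17]

Derivation:
Element change: A[1] 11 -> -6, delta = -17
For k < 1: P[k] unchanged, delta_P[k] = 0
For k >= 1: P[k] shifts by exactly -17
Delta array: [0, -17, -17, -17, -17, -17, -17]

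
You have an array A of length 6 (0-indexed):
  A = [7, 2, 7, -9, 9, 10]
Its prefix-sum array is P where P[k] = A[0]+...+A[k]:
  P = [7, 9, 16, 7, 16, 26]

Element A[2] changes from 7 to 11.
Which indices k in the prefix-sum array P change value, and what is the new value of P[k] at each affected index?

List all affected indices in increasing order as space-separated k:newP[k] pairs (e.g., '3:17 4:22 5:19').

Answer: 2:20 3:11 4:20 5:30

Derivation:
P[k] = A[0] + ... + A[k]
P[k] includes A[2] iff k >= 2
Affected indices: 2, 3, ..., 5; delta = 4
  P[2]: 16 + 4 = 20
  P[3]: 7 + 4 = 11
  P[4]: 16 + 4 = 20
  P[5]: 26 + 4 = 30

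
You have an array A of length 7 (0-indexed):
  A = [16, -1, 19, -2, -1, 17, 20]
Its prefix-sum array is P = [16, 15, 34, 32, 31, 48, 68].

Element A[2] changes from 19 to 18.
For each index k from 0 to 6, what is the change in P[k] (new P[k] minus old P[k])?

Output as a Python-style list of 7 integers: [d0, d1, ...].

Answer: [0, 0, -1, -1, -1, -1, -1]

Derivation:
Element change: A[2] 19 -> 18, delta = -1
For k < 2: P[k] unchanged, delta_P[k] = 0
For k >= 2: P[k] shifts by exactly -1
Delta array: [0, 0, -1, -1, -1, -1, -1]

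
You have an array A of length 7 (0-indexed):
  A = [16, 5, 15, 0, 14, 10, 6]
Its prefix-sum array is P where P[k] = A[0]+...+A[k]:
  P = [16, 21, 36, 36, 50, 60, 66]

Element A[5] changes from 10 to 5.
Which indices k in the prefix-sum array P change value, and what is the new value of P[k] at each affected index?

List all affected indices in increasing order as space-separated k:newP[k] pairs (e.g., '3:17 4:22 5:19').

P[k] = A[0] + ... + A[k]
P[k] includes A[5] iff k >= 5
Affected indices: 5, 6, ..., 6; delta = -5
  P[5]: 60 + -5 = 55
  P[6]: 66 + -5 = 61

Answer: 5:55 6:61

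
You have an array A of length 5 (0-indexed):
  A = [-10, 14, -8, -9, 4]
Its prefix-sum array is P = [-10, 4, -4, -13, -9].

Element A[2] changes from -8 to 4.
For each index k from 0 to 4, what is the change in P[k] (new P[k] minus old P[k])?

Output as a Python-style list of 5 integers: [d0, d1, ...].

Element change: A[2] -8 -> 4, delta = 12
For k < 2: P[k] unchanged, delta_P[k] = 0
For k >= 2: P[k] shifts by exactly 12
Delta array: [0, 0, 12, 12, 12]

Answer: [0, 0, 12, 12, 12]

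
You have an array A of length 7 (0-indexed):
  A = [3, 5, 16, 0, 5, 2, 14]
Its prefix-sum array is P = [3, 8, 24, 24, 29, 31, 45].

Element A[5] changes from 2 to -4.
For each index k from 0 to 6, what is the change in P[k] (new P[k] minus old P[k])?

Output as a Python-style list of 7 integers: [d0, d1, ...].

Answer: [0, 0, 0, 0, 0, -6, -6]

Derivation:
Element change: A[5] 2 -> -4, delta = -6
For k < 5: P[k] unchanged, delta_P[k] = 0
For k >= 5: P[k] shifts by exactly -6
Delta array: [0, 0, 0, 0, 0, -6, -6]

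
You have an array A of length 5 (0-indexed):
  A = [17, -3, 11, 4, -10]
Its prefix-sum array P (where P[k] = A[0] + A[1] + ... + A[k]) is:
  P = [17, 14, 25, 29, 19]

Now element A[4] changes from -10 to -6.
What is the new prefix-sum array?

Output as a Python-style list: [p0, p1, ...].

Change: A[4] -10 -> -6, delta = 4
P[k] for k < 4: unchanged (A[4] not included)
P[k] for k >= 4: shift by delta = 4
  P[0] = 17 + 0 = 17
  P[1] = 14 + 0 = 14
  P[2] = 25 + 0 = 25
  P[3] = 29 + 0 = 29
  P[4] = 19 + 4 = 23

Answer: [17, 14, 25, 29, 23]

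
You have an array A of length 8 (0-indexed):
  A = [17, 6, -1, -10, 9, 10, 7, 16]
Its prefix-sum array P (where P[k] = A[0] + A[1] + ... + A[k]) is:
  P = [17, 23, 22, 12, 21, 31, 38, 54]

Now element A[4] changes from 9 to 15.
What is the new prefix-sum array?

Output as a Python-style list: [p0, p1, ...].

Answer: [17, 23, 22, 12, 27, 37, 44, 60]

Derivation:
Change: A[4] 9 -> 15, delta = 6
P[k] for k < 4: unchanged (A[4] not included)
P[k] for k >= 4: shift by delta = 6
  P[0] = 17 + 0 = 17
  P[1] = 23 + 0 = 23
  P[2] = 22 + 0 = 22
  P[3] = 12 + 0 = 12
  P[4] = 21 + 6 = 27
  P[5] = 31 + 6 = 37
  P[6] = 38 + 6 = 44
  P[7] = 54 + 6 = 60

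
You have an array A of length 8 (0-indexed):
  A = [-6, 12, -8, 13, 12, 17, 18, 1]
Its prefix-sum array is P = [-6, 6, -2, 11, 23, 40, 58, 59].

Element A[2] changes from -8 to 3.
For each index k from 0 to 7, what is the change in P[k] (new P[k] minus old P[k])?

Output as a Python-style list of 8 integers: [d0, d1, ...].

Element change: A[2] -8 -> 3, delta = 11
For k < 2: P[k] unchanged, delta_P[k] = 0
For k >= 2: P[k] shifts by exactly 11
Delta array: [0, 0, 11, 11, 11, 11, 11, 11]

Answer: [0, 0, 11, 11, 11, 11, 11, 11]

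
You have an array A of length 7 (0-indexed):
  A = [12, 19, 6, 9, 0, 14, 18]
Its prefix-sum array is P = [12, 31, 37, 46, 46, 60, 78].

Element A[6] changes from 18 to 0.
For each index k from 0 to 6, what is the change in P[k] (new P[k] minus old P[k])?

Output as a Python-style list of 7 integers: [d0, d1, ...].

Element change: A[6] 18 -> 0, delta = -18
For k < 6: P[k] unchanged, delta_P[k] = 0
For k >= 6: P[k] shifts by exactly -18
Delta array: [0, 0, 0, 0, 0, 0, -18]

Answer: [0, 0, 0, 0, 0, 0, -18]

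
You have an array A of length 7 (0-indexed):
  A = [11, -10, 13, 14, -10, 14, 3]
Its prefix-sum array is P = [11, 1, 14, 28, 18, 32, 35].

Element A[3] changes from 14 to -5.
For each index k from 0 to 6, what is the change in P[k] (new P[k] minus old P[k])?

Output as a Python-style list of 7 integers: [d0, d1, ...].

Element change: A[3] 14 -> -5, delta = -19
For k < 3: P[k] unchanged, delta_P[k] = 0
For k >= 3: P[k] shifts by exactly -19
Delta array: [0, 0, 0, -19, -19, -19, -19]

Answer: [0, 0, 0, -19, -19, -19, -19]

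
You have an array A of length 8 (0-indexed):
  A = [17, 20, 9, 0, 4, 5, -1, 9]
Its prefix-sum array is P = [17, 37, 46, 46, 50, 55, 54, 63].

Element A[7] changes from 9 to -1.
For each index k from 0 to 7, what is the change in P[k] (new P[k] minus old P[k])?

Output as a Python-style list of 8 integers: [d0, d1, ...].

Element change: A[7] 9 -> -1, delta = -10
For k < 7: P[k] unchanged, delta_P[k] = 0
For k >= 7: P[k] shifts by exactly -10
Delta array: [0, 0, 0, 0, 0, 0, 0, -10]

Answer: [0, 0, 0, 0, 0, 0, 0, -10]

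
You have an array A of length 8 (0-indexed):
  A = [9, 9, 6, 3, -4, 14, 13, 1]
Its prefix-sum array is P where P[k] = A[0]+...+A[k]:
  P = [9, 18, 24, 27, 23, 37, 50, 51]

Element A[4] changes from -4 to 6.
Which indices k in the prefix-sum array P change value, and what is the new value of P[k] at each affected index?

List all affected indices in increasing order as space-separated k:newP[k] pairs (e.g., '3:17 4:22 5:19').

P[k] = A[0] + ... + A[k]
P[k] includes A[4] iff k >= 4
Affected indices: 4, 5, ..., 7; delta = 10
  P[4]: 23 + 10 = 33
  P[5]: 37 + 10 = 47
  P[6]: 50 + 10 = 60
  P[7]: 51 + 10 = 61

Answer: 4:33 5:47 6:60 7:61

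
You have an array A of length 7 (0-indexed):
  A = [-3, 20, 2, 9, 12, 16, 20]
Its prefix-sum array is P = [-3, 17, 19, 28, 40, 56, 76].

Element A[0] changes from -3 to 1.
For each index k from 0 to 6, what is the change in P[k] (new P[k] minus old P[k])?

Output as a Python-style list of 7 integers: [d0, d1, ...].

Element change: A[0] -3 -> 1, delta = 4
For k < 0: P[k] unchanged, delta_P[k] = 0
For k >= 0: P[k] shifts by exactly 4
Delta array: [4, 4, 4, 4, 4, 4, 4]

Answer: [4, 4, 4, 4, 4, 4, 4]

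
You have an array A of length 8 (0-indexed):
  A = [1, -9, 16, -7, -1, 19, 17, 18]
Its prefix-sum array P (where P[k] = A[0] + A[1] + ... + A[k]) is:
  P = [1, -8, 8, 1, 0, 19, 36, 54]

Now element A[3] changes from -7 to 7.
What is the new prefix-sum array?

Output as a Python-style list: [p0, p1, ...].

Change: A[3] -7 -> 7, delta = 14
P[k] for k < 3: unchanged (A[3] not included)
P[k] for k >= 3: shift by delta = 14
  P[0] = 1 + 0 = 1
  P[1] = -8 + 0 = -8
  P[2] = 8 + 0 = 8
  P[3] = 1 + 14 = 15
  P[4] = 0 + 14 = 14
  P[5] = 19 + 14 = 33
  P[6] = 36 + 14 = 50
  P[7] = 54 + 14 = 68

Answer: [1, -8, 8, 15, 14, 33, 50, 68]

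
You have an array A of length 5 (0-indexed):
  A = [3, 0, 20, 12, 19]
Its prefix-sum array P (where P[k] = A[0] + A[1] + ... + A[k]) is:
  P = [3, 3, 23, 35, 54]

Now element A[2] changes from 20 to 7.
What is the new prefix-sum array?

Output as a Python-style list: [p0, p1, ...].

Answer: [3, 3, 10, 22, 41]

Derivation:
Change: A[2] 20 -> 7, delta = -13
P[k] for k < 2: unchanged (A[2] not included)
P[k] for k >= 2: shift by delta = -13
  P[0] = 3 + 0 = 3
  P[1] = 3 + 0 = 3
  P[2] = 23 + -13 = 10
  P[3] = 35 + -13 = 22
  P[4] = 54 + -13 = 41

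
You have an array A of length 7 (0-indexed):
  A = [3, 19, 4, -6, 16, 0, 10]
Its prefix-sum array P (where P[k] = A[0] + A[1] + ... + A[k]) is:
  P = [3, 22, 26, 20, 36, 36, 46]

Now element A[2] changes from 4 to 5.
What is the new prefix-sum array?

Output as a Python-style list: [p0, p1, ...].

Answer: [3, 22, 27, 21, 37, 37, 47]

Derivation:
Change: A[2] 4 -> 5, delta = 1
P[k] for k < 2: unchanged (A[2] not included)
P[k] for k >= 2: shift by delta = 1
  P[0] = 3 + 0 = 3
  P[1] = 22 + 0 = 22
  P[2] = 26 + 1 = 27
  P[3] = 20 + 1 = 21
  P[4] = 36 + 1 = 37
  P[5] = 36 + 1 = 37
  P[6] = 46 + 1 = 47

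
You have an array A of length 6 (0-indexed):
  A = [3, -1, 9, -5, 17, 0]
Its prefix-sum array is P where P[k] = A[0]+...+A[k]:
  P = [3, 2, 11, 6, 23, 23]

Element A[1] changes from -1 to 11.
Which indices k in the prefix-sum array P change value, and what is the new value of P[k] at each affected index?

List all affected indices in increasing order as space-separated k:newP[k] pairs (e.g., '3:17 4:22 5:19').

Answer: 1:14 2:23 3:18 4:35 5:35

Derivation:
P[k] = A[0] + ... + A[k]
P[k] includes A[1] iff k >= 1
Affected indices: 1, 2, ..., 5; delta = 12
  P[1]: 2 + 12 = 14
  P[2]: 11 + 12 = 23
  P[3]: 6 + 12 = 18
  P[4]: 23 + 12 = 35
  P[5]: 23 + 12 = 35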